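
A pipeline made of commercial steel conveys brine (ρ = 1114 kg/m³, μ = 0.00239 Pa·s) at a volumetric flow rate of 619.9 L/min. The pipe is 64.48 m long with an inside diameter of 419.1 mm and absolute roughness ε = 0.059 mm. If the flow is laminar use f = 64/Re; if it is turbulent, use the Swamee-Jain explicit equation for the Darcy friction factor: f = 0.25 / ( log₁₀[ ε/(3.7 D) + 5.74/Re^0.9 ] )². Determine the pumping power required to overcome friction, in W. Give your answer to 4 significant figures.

Q = 619.9 L/min = 619.9/60000 = 0.01033 m³/s.
Cross-sectional area A = πD²/4 = π(0.4191)²/4 = 0.138 m²; mean velocity V = Q/A = 0.01033/0.138 = 0.07489 m/s.
Reynolds number Re = ρVD/μ = 1114 · 0.07489 · 0.4191 / 0.00239 = 1.463e+04.
Re > 4000 → turbulent. Relative roughness ε/D = 5.9e-05/0.4191 = 0.000141. Swamee-Jain: f = 0.25/(log₁₀[0.000141/3.7 + 5.74/1.463e+04^0.9])² = 0.25/(log₁₀[3.8e-05 + 0.00102])² = 0.25/(-2.974)² = 0.02827.
Darcy-Weisbach: ΔP = f(L/D)(ρV²/2) = 0.02827·(64.48/0.4191)·(1114·0.07489²/2) = 0.02827·153.9·3.124 = 13.59 Pa.
Pumping power P = QΔP = 0.01033·13.59 = 0.14038 W = 0.1404 W.

P ≈ 0.1404 W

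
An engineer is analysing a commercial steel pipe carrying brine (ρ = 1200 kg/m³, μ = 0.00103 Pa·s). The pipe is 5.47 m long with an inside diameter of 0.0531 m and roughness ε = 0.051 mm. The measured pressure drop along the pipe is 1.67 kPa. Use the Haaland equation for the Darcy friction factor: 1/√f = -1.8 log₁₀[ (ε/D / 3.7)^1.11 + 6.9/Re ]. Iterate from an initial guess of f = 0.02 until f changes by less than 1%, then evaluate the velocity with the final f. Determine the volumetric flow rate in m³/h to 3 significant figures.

Rearranging Darcy-Weisbach: V = √(2·ΔP·D/(f·L·ρ)). With ε/D = 5.1e-05/0.0531 = 0.00096, iterate starting from f = 0.02:
  f = 0.02 → V = √(2·1670·0.0531/(0.02·5.47·1200)) = 1.162 m/s; Re = ρVD/μ = 7.191e+04; f → 0.02257
  f = 0.02257 → V = 1.094 m/s; Re = 6.768e+04; f → 0.02273
Converged (Δf/f < 1%). With the final f = 0.02273: V = √(2·1670·0.0531/(0.02273·5.47·1200)) = 1.09 m/s.
Q = V·A = 1.09·(π/4·0.0531²) = 0.002414 m³/s = 8.69 m³/h.

Q ≈ 8.69 m³/h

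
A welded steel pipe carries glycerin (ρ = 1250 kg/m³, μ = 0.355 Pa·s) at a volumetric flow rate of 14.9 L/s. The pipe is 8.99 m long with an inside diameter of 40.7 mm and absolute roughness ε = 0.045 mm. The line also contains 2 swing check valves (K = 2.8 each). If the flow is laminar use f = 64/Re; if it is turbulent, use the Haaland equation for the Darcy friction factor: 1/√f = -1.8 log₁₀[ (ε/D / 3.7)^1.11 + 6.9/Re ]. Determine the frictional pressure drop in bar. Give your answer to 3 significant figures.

Q = 14.9 L/s = 14.9/1000 = 0.0149 m³/s.
Cross-sectional area A = πD²/4 = π(0.0407)²/4 = 0.001301 m²; mean velocity V = Q/A = 0.0149/0.001301 = 11.45 m/s.
Reynolds number Re = ρVD/μ = 1250 · 11.45 · 0.0407 / 0.355 = 1641.
Re < 2300 → laminar flow, so f = 64/Re = 64/1641 = 0.03899 (the turbulent correlation is not needed).
Total minor-loss coefficient ΣK = 2·2.8 = 5.6.
ΔP = [f·L/D + ΣK]·(ρV²/2) = [0.03899·8.99/0.0407 + 5.6]·(1250·11.45²/2) = [8.613 + 5.6]·8.198e+04 = 1.165e+06 Pa.
ΔP = 1.165e+06 Pa = 11.7 bar.

ΔP ≈ 11.7 bar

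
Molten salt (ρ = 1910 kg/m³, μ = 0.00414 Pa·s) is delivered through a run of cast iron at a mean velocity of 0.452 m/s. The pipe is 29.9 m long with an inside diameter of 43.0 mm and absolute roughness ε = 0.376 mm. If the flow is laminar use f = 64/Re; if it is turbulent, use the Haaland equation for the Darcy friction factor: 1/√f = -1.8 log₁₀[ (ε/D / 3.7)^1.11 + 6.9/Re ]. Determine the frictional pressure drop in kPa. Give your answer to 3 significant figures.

ΔP ≈ 5.73 kPa

Reynolds number Re = ρVD/μ = 1910 · 0.452 · 0.043 / 0.00414 = 8967.
Re > 4000 → turbulent. Relative roughness ε/D = 0.000376/0.043 = 0.00874. Haaland: 1/√f = -1.8 log₁₀[(0.00874/3.7)^1.11 + 6.9/8967] = -1.8 log₁₀[0.00122 + 0.00077] = 4.864, so f = 0.04226.
Darcy-Weisbach: ΔP = f(L/D)(ρV²/2) = 0.04226·(29.9/0.043)·(1910·0.452²/2) = 0.04226·695.3·195.1 = 5734 Pa.
ΔP = 5734 Pa = 5.73 kPa.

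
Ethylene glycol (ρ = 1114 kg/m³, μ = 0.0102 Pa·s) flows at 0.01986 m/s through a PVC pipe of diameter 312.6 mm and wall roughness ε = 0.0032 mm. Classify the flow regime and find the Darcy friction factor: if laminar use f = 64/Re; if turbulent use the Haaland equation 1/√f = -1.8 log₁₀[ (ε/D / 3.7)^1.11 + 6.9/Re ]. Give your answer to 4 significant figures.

Re = ρVD/μ = 1114·0.01986·0.3126/0.0102 = 678.
Re < 2300 → laminar, so f = 64/Re = 0.09439 (roughness is irrelevant in laminar flow).

f ≈ 0.09439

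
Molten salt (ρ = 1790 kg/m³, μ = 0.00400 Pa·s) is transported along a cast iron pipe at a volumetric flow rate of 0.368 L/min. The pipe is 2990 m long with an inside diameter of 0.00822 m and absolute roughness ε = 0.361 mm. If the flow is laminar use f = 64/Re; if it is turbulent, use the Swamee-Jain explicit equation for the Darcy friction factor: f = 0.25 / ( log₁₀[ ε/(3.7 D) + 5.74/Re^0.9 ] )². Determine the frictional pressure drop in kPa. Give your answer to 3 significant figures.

Q = 0.368 L/min = 0.368/60000 = 6.133e-06 m³/s.
Cross-sectional area A = πD²/4 = π(0.00822)²/4 = 5.307e-05 m²; mean velocity V = Q/A = 6.133e-06/5.307e-05 = 0.1156 m/s.
Reynolds number Re = ρVD/μ = 1790 · 0.1156 · 0.00822 / 0.004 = 425.1.
Re < 2300 → laminar flow, so f = 64/Re = 64/425.1 = 0.1505 (the turbulent correlation is not needed).
Darcy-Weisbach: ΔP = f(L/D)(ρV²/2) = 0.1505·(2990/0.00822)·(1790·0.1156²/2) = 0.1505·3.637e+05·11.95 = 6.546e+05 Pa.
ΔP = 6.546e+05 Pa = 655 kPa.

ΔP ≈ 655 kPa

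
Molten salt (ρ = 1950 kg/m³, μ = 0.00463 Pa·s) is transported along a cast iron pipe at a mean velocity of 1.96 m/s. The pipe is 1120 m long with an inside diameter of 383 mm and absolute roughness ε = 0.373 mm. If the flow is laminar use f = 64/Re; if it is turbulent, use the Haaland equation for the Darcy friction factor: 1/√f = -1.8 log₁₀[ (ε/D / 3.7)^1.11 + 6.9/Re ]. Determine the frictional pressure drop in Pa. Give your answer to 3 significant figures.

ΔP ≈ 223000 Pa

Reynolds number Re = ρVD/μ = 1950 · 1.96 · 0.383 / 0.00463 = 3.162e+05.
Re > 4000 → turbulent. Relative roughness ε/D = 0.000373/0.383 = 0.000974. Haaland: 1/√f = -1.8 log₁₀[(0.000974/3.7)^1.11 + 6.9/3.162e+05] = -1.8 log₁₀[0.000106 + 2.18e-05] = 7.006, so f = 0.02037.
Darcy-Weisbach: ΔP = f(L/D)(ρV²/2) = 0.02037·(1120/0.383)·(1950·1.96²/2) = 0.02037·2924·3746 = 2.231e+05 Pa.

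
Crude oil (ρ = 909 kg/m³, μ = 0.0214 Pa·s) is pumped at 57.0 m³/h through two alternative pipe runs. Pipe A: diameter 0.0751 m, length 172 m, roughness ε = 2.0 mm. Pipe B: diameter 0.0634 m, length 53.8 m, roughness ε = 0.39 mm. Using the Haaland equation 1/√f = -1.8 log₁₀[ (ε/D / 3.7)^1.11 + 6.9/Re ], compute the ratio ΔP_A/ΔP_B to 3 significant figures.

Pipe A: V = Q/A = 0.01583/0.00443 = 3.574 m/s; Re = 1.14e+04; ε/D = 0.0266; Haaland → f = 0.05735; ΔP_A = f(L/D)(ρV²/2) = 7.627e+05 Pa.
Pipe B: V = Q/A = 0.01583/0.003157 = 5.015 m/s; Re = 1.351e+04; ε/D = 0.00615; Haaland → f = 0.03734; ΔP_B = f(L/D)(ρV²/2) = 3.622e+05 Pa.
ΔP_A/ΔP_B = 7.627e+05/3.622e+05 = 2.11.

ΔP_A/ΔP_B ≈ 2.11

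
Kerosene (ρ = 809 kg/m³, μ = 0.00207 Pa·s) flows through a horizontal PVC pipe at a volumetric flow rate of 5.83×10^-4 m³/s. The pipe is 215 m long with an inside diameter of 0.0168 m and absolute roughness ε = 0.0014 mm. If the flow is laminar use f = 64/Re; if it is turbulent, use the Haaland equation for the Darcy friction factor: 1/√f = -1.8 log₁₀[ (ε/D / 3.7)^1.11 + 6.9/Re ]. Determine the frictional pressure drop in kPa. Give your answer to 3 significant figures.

ΔP ≈ 961 kPa

Cross-sectional area A = πD²/4 = π(0.0168)²/4 = 0.0002217 m²; mean velocity V = Q/A = 0.000583/0.0002217 = 2.63 m/s.
Reynolds number Re = ρVD/μ = 809 · 2.63 · 0.0168 / 0.00207 = 1.727e+04.
Re > 4000 → turbulent. Relative roughness ε/D = 1.4e-06/0.0168 = 8.33e-05. Haaland: 1/√f = -1.8 log₁₀[(8.33e-05/3.7)^1.11 + 6.9/1.727e+04] = -1.8 log₁₀[6.94e-06 + 0.0004] = 6.104, so f = 0.02684.
Darcy-Weisbach: ΔP = f(L/D)(ρV²/2) = 0.02684·(215/0.0168)·(809·2.63²/2) = 0.02684·1.28e+04·2798 = 9.611e+05 Pa.
ΔP = 9.611e+05 Pa = 961 kPa.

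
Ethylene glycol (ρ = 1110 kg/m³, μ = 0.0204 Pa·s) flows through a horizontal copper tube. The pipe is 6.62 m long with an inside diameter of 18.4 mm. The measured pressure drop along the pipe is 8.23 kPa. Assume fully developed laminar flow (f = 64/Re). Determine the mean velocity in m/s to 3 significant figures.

For laminar flow, f = 64/Re with Re = ρVD/μ, so Darcy-Weisbach reduces to ΔP = 32μLV/D². Solving for V: V = ΔP·D²/(32μL) = 8230·(0.0184)²/(32·0.0204·6.62) = 0.6448 m/s.
Check: Re = ρVD/μ = 1110·0.6448·0.0184/0.0204 = 645.5 < 2300, so the laminar assumption holds.

V ≈ 0.645 m/s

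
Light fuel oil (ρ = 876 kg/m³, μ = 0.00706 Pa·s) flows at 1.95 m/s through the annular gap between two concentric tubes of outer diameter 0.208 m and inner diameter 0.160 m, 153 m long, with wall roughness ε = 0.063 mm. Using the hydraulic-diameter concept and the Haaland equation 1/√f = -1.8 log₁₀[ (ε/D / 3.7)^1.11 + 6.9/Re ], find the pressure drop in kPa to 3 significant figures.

ΔP ≈ 167 kPa

Hydraulic diameter D_h = 4A/P = D_o - D_i = 0.208 - 0.16 = 0.048 m.
Re = ρVD_h/μ = 876·1.95·0.048/0.00706 = 1.161e+04.
ε/D_h = 6.3e-05/0.048 = 0.00131; Haaland gives 1/√f = -1.8 log₁₀[0.000148+0.000594] = 5.633, so f = 0.03151.
ΔP = f(L/D_h)(ρV²/2) = 0.03151·153/0.048·1665 = 1.673e+05 Pa.
ΔP = 167 kPa.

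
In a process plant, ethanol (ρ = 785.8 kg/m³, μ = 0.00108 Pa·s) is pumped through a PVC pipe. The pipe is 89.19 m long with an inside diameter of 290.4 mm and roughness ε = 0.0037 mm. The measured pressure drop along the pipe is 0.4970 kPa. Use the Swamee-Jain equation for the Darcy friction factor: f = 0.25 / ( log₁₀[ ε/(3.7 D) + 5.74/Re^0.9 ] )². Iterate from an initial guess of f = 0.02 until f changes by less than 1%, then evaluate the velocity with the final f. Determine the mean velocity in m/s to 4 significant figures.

V ≈ 0.4798 m/s

Rearranging Darcy-Weisbach: V = √(2·ΔP·D/(f·L·ρ)). With ε/D = 3.7e-06/0.2904 = 1.27e-05, iterate starting from f = 0.02:
  f = 0.02 → V = √(2·497·0.2904/(0.02·89.19·785.8)) = 0.4538 m/s; Re = ρVD/μ = 9.588e+04; f → 0.0181
  f = 0.0181 → V = 0.4771 m/s; Re = 1.008e+05; f → 0.01791
  f = 0.01791 → V = 0.4795 m/s; Re = 1.013e+05; f → 0.01789
Converged (Δf/f < 1%). With the final f = 0.01789: V = √(2·497·0.2904/(0.01789·89.19·785.8)) = 0.4798 m/s.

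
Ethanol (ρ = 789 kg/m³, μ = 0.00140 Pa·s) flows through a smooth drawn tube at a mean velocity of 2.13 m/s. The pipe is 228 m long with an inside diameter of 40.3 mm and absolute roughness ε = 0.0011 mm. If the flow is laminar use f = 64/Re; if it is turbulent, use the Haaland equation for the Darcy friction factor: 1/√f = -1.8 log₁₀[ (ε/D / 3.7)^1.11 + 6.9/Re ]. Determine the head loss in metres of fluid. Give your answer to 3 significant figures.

Reynolds number Re = ρVD/μ = 789 · 2.13 · 0.0403 / 0.0014 = 4.838e+04.
Re > 4000 → turbulent. Relative roughness ε/D = 1.1e-06/0.0403 = 2.73e-05. Haaland: 1/√f = -1.8 log₁₀[(2.73e-05/3.7)^1.11 + 6.9/4.838e+04] = -1.8 log₁₀[2.01e-06 + 0.000143] = 6.911, so f = 0.02093.
Darcy-Weisbach: ΔP = f(L/D)(ρV²/2) = 0.02093·(228/0.0403)·(789·2.13²/2) = 0.02093·5658·1790 = 2.12e+05 Pa.
Head loss h_f = ΔP/(ρg) = 2.12e+05/(789·9.81) = 27.4 m.

h_f ≈ 27.4 m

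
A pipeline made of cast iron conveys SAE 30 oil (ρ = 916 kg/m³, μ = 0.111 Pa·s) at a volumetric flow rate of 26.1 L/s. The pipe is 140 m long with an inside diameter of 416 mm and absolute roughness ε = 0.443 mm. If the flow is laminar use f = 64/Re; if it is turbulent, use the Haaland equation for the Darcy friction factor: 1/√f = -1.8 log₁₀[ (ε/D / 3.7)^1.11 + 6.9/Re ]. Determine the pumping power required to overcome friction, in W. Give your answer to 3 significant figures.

Q = 26.1 L/s = 26.1/1000 = 0.0261 m³/s.
Cross-sectional area A = πD²/4 = π(0.416)²/4 = 0.1359 m²; mean velocity V = Q/A = 0.0261/0.1359 = 0.192 m/s.
Reynolds number Re = ρVD/μ = 916 · 0.192 · 0.416 / 0.111 = 659.2.
Re < 2300 → laminar flow, so f = 64/Re = 64/659.2 = 0.09708 (the turbulent correlation is not needed).
Darcy-Weisbach: ΔP = f(L/D)(ρV²/2) = 0.09708·(140/0.416)·(916·0.192²/2) = 0.09708·336.5·16.89 = 551.8 Pa.
Pumping power P = QΔP = 0.0261·551.8 = 14.40 W = 14.4 W.

P ≈ 14.4 W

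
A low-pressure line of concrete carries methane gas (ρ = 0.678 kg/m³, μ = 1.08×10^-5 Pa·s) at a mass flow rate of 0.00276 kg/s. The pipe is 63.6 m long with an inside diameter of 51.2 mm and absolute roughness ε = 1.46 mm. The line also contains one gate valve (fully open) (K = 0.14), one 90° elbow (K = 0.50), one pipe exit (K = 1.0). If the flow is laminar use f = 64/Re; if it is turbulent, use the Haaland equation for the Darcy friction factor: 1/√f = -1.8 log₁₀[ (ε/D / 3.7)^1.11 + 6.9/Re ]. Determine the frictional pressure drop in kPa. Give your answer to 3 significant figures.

A = πD²/4 = π(0.0512)²/4 = 0.002059 m²; mean velocity V = ṁ/(ρA) = 0.00276/(0.678 · 0.002059) = 1.977 m/s.
Reynolds number Re = ρVD/μ = 0.678 · 1.977 · 0.0512 / 1.08e-05 = 6355.
Re > 4000 → turbulent. Relative roughness ε/D = 0.00146/0.0512 = 0.0285. Haaland: 1/√f = -1.8 log₁₀[(0.0285/3.7)^1.11 + 6.9/6355] = -1.8 log₁₀[0.00451 + 0.00109] = 4.053, so f = 0.06086.
Total minor-loss coefficient ΣK = 1·0.14 + 1·0.5 + 1·1 = 1.64.
ΔP = [f·L/D + ΣK]·(ρV²/2) = [0.06086·63.6/0.0512 + 1.64]·(0.678·1.977²/2) = [75.6 + 1.64]·1.325 = 102.4 Pa.
ΔP = 102.4 Pa = 0.102 kPa.

ΔP ≈ 0.102 kPa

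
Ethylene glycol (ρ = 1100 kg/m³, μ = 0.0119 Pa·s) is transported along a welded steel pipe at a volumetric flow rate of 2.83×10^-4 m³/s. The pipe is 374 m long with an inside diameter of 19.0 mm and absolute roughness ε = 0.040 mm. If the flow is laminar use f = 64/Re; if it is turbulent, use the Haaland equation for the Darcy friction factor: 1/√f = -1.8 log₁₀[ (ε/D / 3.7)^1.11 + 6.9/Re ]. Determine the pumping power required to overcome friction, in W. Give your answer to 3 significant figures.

P ≈ 111 W

Cross-sectional area A = πD²/4 = π(0.019)²/4 = 0.0002835 m²; mean velocity V = Q/A = 0.000283/0.0002835 = 0.9981 m/s.
Reynolds number Re = ρVD/μ = 1100 · 0.9981 · 0.019 / 0.0119 = 1753.
Re < 2300 → laminar flow, so f = 64/Re = 64/1753 = 0.03651 (the turbulent correlation is not needed).
Darcy-Weisbach: ΔP = f(L/D)(ρV²/2) = 0.03651·(374/0.019)·(1100·0.9981²/2) = 0.03651·1.968e+04·548 = 3.938e+05 Pa.
Pumping power P = QΔP = 0.000283·3.938e+05 = 111.4 W = 111 W.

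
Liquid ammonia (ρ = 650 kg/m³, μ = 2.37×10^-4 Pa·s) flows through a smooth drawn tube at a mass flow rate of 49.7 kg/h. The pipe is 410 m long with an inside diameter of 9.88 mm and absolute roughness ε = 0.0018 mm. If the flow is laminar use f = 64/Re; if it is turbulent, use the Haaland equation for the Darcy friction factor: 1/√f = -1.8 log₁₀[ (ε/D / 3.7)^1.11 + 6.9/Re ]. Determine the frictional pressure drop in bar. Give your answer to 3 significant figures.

ṁ = 49.7 kg/h = 49.7/3600 = 0.01381 kg/s.
A = πD²/4 = π(0.00988)²/4 = 7.667e-05 m²; mean velocity V = ṁ/(ρA) = 0.01381/(650 · 7.667e-05) = 0.277 m/s.
Reynolds number Re = ρVD/μ = 650 · 0.277 · 0.00988 / 0.000237 = 7507.
Re > 4000 → turbulent. Relative roughness ε/D = 1.8e-06/0.00988 = 0.000182. Haaland: 1/√f = -1.8 log₁₀[(0.000182/3.7)^1.11 + 6.9/7507] = -1.8 log₁₀[1.65e-05 + 0.000919] = 5.452, so f = 0.03364.
Darcy-Weisbach: ΔP = f(L/D)(ρV²/2) = 0.03364·(410/0.00988)·(650·0.277²/2) = 0.03364·4.15e+04·24.94 = 3.482e+04 Pa.
ΔP = 3.482e+04 Pa = 0.348 bar.

ΔP ≈ 0.348 bar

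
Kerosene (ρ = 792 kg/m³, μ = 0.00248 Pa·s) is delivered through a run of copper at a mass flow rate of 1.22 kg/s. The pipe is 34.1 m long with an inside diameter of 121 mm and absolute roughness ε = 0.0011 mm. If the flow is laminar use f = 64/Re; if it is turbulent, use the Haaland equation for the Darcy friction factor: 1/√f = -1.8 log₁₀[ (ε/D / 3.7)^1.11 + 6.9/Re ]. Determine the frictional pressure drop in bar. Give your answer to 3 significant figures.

A = πD²/4 = π(0.121)²/4 = 0.0115 m²; mean velocity V = ṁ/(ρA) = 1.22/(792 · 0.0115) = 0.134 m/s.
Reynolds number Re = ρVD/μ = 792 · 0.134 · 0.121 / 0.00248 = 5176.
Re > 4000 → turbulent. Relative roughness ε/D = 1.1e-06/0.121 = 9.09e-06. Haaland: 1/√f = -1.8 log₁₀[(9.09e-06/3.7)^1.11 + 6.9/5176] = -1.8 log₁₀[5.93e-07 + 0.00133] = 5.175, so f = 0.03734.
Darcy-Weisbach: ΔP = f(L/D)(ρV²/2) = 0.03734·(34.1/0.121)·(792·0.134²/2) = 0.03734·281.8·7.106 = 74.78 Pa.
ΔP = 74.78 Pa = 7.48×10^-4 bar.

ΔP ≈ 7.48×10^-4 bar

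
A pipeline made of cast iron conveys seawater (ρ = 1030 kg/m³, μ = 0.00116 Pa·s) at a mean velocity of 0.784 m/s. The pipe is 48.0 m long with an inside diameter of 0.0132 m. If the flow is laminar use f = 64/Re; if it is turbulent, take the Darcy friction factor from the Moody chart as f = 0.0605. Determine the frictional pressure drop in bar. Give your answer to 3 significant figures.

Reynolds number Re = ρVD/μ = 1030 · 0.784 · 0.0132 / 0.00116 = 9189.
Re > 4000 → turbulent; use the Moody-chart value f = 0.0605.
Darcy-Weisbach: ΔP = f(L/D)(ρV²/2) = 0.0605·(48/0.0132)·(1030·0.784²/2) = 0.0605·3636·316.5 = 6.964e+04 Pa.
ΔP = 6.964e+04 Pa = 0.696 bar.

ΔP ≈ 0.696 bar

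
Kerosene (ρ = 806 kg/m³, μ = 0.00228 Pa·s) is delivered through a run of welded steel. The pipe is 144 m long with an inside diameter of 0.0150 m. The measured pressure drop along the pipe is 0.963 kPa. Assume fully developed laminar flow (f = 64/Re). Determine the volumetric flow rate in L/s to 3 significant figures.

Q ≈ 0.00364 L/s

For laminar flow, f = 64/Re with Re = ρVD/μ, so Darcy-Weisbach reduces to ΔP = 32μLV/D². Solving for V: V = ΔP·D²/(32μL) = 963·(0.015)²/(32·0.00228·144) = 0.02062 m/s.
Check: Re = ρVD/μ = 806·0.02062·0.015/0.00228 = 109.4 < 2300, so the laminar assumption holds.
Q = V·A = 0.02062·(π/4·0.015²) = 3.644e-06 m³/s = 0.00364 L/s.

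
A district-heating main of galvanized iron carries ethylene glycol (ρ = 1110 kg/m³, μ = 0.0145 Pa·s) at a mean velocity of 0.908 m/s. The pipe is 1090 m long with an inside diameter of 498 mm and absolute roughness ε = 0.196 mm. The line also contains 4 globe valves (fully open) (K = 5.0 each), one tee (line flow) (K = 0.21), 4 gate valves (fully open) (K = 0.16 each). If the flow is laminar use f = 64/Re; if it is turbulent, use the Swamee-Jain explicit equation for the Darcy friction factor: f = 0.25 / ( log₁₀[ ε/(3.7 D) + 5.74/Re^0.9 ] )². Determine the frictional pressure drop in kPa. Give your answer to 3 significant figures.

Reynolds number Re = ρVD/μ = 1110 · 0.908 · 0.498 / 0.0145 = 3.462e+04.
Re > 4000 → turbulent. Relative roughness ε/D = 0.000196/0.498 = 0.000394. Swamee-Jain: f = 0.25/(log₁₀[0.000394/3.7 + 5.74/3.462e+04^0.9])² = 0.25/(log₁₀[0.000106 + 0.000472])² = 0.25/(-3.238)² = 0.02384.
Total minor-loss coefficient ΣK = 4·5 + 1·0.21 + 4·0.16 = 20.9.
ΔP = [f·L/D + ΣK]·(ρV²/2) = [0.02384·1090/0.498 + 20.9]·(1110·0.908²/2) = [52.19 + 20.9]·457.6 = 3.342e+04 Pa.
ΔP = 3.342e+04 Pa = 33.4 kPa.

ΔP ≈ 33.4 kPa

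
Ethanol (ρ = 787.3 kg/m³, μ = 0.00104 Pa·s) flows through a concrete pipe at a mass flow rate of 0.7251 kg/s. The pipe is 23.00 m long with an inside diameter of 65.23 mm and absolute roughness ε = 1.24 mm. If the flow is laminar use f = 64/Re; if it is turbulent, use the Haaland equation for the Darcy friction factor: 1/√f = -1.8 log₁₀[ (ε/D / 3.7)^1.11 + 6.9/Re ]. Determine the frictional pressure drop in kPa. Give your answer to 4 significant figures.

ΔP ≈ 0.5331 kPa

A = πD²/4 = π(0.06523)²/4 = 0.003342 m²; mean velocity V = ṁ/(ρA) = 0.7251/(787.3 · 0.003342) = 0.2756 m/s.
Reynolds number Re = ρVD/μ = 787.3 · 0.2756 · 0.06523 / 0.00104 = 1.361e+04.
Re > 4000 → turbulent. Relative roughness ε/D = 0.00124/0.06523 = 0.019. Haaland: 1/√f = -1.8 log₁₀[(0.019/3.7)^1.11 + 6.9/1.361e+04] = -1.8 log₁₀[0.00288 + 0.000507] = 4.447, so f = 0.05057.
Darcy-Weisbach: ΔP = f(L/D)(ρV²/2) = 0.05057·(23/0.06523)·(787.3·0.2756²/2) = 0.05057·352.6·29.9 = 533.1 Pa.
ΔP = 533.1 Pa = 0.5331 kPa.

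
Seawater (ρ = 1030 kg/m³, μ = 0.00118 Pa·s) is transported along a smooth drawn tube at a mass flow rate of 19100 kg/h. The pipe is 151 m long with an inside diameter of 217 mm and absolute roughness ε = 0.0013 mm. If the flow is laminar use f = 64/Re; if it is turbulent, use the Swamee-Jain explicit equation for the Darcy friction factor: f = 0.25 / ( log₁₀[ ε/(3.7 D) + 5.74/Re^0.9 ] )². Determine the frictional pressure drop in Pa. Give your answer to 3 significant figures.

ΔP ≈ 168 Pa

ṁ = 19100 kg/h = 19100/3600 = 5.306 kg/s.
A = πD²/4 = π(0.217)²/4 = 0.03698 m²; mean velocity V = ṁ/(ρA) = 5.306/(1030 · 0.03698) = 0.1393 m/s.
Reynolds number Re = ρVD/μ = 1030 · 0.1393 · 0.217 / 0.00118 = 2.638e+04.
Re > 4000 → turbulent. Relative roughness ε/D = 1.3e-06/0.217 = 5.99e-06. Swamee-Jain: f = 0.25/(log₁₀[5.99e-06/3.7 + 5.74/2.638e+04^0.9])² = 0.25/(log₁₀[1.62e-06 + 0.000602])² = 0.25/(-3.219)² = 0.02413.
Darcy-Weisbach: ΔP = f(L/D)(ρV²/2) = 0.02413·(151/0.217)·(1030·0.1393²/2) = 0.02413·695.9·9.99 = 167.7 Pa.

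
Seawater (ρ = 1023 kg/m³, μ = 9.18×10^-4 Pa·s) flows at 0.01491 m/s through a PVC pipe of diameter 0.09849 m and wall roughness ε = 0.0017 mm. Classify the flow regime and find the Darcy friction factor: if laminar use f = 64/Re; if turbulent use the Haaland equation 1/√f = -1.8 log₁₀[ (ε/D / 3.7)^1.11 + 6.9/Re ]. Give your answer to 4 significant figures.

Re = ρVD/μ = 1023·0.01491·0.09849/0.000918 = 1636.
Re < 2300 → laminar, so f = 64/Re = 0.03911 (roughness is irrelevant in laminar flow).

f ≈ 0.03911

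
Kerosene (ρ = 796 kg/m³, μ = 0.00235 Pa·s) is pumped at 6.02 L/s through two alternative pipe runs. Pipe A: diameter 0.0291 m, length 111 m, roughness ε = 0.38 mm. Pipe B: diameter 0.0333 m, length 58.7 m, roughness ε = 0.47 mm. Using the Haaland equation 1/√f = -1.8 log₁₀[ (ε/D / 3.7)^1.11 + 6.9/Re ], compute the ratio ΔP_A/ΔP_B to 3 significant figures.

ΔP_A/ΔP_B ≈ 3.61

Pipe A: V = Q/A = 0.00602/0.0006651 = 9.052 m/s; Re = 8.922e+04; ε/D = 0.0131; Haaland → f = 0.04219; ΔP_A = f(L/D)(ρV²/2) = 5.248e+06 Pa.
Pipe B: V = Q/A = 0.00602/0.0008709 = 6.912 m/s; Re = 7.797e+04; ε/D = 0.0141; Haaland → f = 0.04341; ΔP_B = f(L/D)(ρV²/2) = 1.455e+06 Pa.
ΔP_A/ΔP_B = 5.248e+06/1.455e+06 = 3.61.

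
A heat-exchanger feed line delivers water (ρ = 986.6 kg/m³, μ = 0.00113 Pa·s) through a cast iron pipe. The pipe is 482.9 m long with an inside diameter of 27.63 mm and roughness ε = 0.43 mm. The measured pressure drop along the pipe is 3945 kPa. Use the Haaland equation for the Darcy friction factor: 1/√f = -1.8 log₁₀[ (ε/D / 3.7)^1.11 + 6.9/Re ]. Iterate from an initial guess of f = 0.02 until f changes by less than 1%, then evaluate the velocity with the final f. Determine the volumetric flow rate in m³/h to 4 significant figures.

Q ≈ 6.888 m³/h

Rearranging Darcy-Weisbach: V = √(2·ΔP·D/(f·L·ρ)). With ε/D = 0.00043/0.02763 = 0.0156, iterate starting from f = 0.02:
  f = 0.02 → V = √(2·3.945e+06·0.02763/(0.02·482.9·986.6)) = 4.783 m/s; Re = ρVD/μ = 1.154e+05; f → 0.04475
  f = 0.04475 → V = 3.198 m/s; Re = 7.714e+04; f → 0.04493
Converged (Δf/f < 1%). With the final f = 0.04493: V = √(2·3.945e+06·0.02763/(0.04493·482.9·986.6)) = 3.191 m/s.
Q = V·A = 3.191·(π/4·0.02763²) = 0.001913 m³/s = 6.888 m³/h.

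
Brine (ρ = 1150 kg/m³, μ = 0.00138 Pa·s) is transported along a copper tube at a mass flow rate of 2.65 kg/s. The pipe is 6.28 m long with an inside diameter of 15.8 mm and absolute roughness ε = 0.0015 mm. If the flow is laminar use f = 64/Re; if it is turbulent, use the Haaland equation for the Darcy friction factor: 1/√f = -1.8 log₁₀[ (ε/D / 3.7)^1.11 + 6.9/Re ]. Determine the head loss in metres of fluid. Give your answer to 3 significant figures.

A = πD²/4 = π(0.0158)²/4 = 0.0001961 m²; mean velocity V = ṁ/(ρA) = 2.65/(1150 · 0.0001961) = 11.75 m/s.
Reynolds number Re = ρVD/μ = 1150 · 11.75 · 0.0158 / 0.00138 = 1.547e+05.
Re > 4000 → turbulent. Relative roughness ε/D = 1.5e-06/0.0158 = 9.49e-05. Haaland: 1/√f = -1.8 log₁₀[(9.49e-05/3.7)^1.11 + 6.9/1.547e+05] = -1.8 log₁₀[8.02e-06 + 4.46e-05] = 7.702, so f = 0.01686.
Darcy-Weisbach: ΔP = f(L/D)(ρV²/2) = 0.01686·(6.28/0.0158)·(1150·11.75²/2) = 0.01686·397.5·7.942e+04 = 5.322e+05 Pa.
Head loss h_f = ΔP/(ρg) = 5.322e+05/(1150·9.81) = 47.2 m.

h_f ≈ 47.2 m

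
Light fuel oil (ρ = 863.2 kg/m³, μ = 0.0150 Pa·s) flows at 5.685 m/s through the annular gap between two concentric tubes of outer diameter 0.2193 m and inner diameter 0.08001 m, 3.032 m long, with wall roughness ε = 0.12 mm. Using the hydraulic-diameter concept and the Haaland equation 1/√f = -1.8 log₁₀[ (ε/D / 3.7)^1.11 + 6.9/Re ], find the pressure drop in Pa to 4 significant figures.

Hydraulic diameter D_h = 4A/P = D_o - D_i = 0.2193 - 0.08001 = 0.1393 m.
Re = ρVD_h/μ = 863.2·5.685·0.1393/0.015 = 4.557e+04.
ε/D_h = 0.00012/0.1393 = 0.000862; Haaland gives 1/√f = -1.8 log₁₀[9.28e-05+0.000151] = 6.502, so f = 0.02365.
ΔP = f(L/D_h)(ρV²/2) = 0.02365·3.032/0.1393·1.395e+04 = 7182 Pa.

ΔP ≈ 7182 Pa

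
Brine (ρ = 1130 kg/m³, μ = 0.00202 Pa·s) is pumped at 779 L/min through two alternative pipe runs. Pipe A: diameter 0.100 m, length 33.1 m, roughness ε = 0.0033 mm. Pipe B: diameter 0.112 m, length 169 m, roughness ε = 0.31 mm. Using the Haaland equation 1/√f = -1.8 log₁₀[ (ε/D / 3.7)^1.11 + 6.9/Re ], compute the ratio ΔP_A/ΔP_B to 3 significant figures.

Pipe A: V = Q/A = 0.01298/0.007854 = 1.653 m/s; Re = 9.247e+04; ε/D = 3.3e-05; Haaland → f = 0.01825; ΔP_A = f(L/D)(ρV²/2) = 9324 Pa.
Pipe B: V = Q/A = 0.01298/0.009852 = 1.318 m/s; Re = 8.257e+04; ε/D = 0.00277; Haaland → f = 0.02711; ΔP_B = f(L/D)(ρV²/2) = 4.014e+04 Pa.
ΔP_A/ΔP_B = 9324/4.014e+04 = 0.232.

ΔP_A/ΔP_B ≈ 0.232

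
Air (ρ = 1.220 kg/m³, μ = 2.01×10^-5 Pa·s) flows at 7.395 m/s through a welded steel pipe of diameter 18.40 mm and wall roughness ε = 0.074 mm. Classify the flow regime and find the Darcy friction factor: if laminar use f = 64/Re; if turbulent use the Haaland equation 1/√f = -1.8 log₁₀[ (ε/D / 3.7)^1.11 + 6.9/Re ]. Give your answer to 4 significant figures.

Re = ρVD/μ = 1.22·7.395·0.0184/2.01e-05 = 8259.
Re > 4000 → turbulent. ε/D = 7.4e-05/0.0184 = 0.00402; Haaland: 1/√f = -1.8 log₁₀[0.000513 + 0.000835] = 5.166, so f = 0.03747.

f ≈ 0.03747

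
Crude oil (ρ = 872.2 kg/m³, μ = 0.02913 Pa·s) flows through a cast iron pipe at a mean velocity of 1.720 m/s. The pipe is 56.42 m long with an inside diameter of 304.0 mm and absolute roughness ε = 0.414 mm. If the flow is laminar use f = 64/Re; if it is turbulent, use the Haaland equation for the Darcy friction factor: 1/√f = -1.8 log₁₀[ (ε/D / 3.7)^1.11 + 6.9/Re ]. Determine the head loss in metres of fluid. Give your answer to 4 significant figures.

Reynolds number Re = ρVD/μ = 872.2 · 1.72 · 0.304 / 0.0291 = 1.566e+04.
Re > 4000 → turbulent. Relative roughness ε/D = 0.000414/0.304 = 0.00136. Haaland: 1/√f = -1.8 log₁₀[(0.00136/3.7)^1.11 + 6.9/1.566e+04] = -1.8 log₁₀[0.000154 + 0.000441] = 5.806, so f = 0.02967.
Darcy-Weisbach: ΔP = f(L/D)(ρV²/2) = 0.02967·(56.42/0.304)·(872.2·1.72²/2) = 0.02967·185.6·1290 = 7103 Pa.
Head loss h_f = ΔP/(ρg) = 7103/(872.2·9.81) = 0.8302 m.

h_f ≈ 0.8302 m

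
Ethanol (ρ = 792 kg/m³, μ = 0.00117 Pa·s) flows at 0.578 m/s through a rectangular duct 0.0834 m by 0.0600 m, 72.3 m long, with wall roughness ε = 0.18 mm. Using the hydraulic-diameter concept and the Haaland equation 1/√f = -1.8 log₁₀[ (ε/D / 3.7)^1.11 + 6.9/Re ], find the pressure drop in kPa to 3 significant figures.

ΔP ≈ 4.01 kPa

Hydraulic diameter D_h = 4A/P = 4·(0.0834·0.06)/(2·(0.0834+0.06)) = 0.02002/0.2868 = 0.06979 m.
Re = ρVD_h/μ = 792·0.578·0.06979/0.00117 = 2.731e+04.
ε/D_h = 0.00018/0.06979 = 0.00258; Haaland gives 1/√f = -1.8 log₁₀[0.000313+0.000253] = 5.845, so f = 0.02927.
ΔP = f(L/D_h)(ρV²/2) = 0.02927·72.3/0.06979·132.3 = 4012 Pa.
ΔP = 4.01 kPa.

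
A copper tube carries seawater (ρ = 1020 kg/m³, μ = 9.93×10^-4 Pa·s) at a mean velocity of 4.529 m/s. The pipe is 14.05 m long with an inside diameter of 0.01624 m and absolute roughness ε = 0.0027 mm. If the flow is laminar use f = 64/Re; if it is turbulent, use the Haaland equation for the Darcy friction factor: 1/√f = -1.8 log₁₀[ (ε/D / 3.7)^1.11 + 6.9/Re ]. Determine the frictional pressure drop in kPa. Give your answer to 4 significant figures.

Reynolds number Re = ρVD/μ = 1020 · 4.529 · 0.01624 / 0.000993 = 7.555e+04.
Re > 4000 → turbulent. Relative roughness ε/D = 2.7e-06/0.01624 = 0.000166. Haaland: 1/√f = -1.8 log₁₀[(0.000166/3.7)^1.11 + 6.9/7.555e+04] = -1.8 log₁₀[1.49e-05 + 9.13e-05] = 7.152, so f = 0.01955.
Darcy-Weisbach: ΔP = f(L/D)(ρV²/2) = 0.01955·(14.05/0.01624)·(1020·4.529²/2) = 0.01955·865.1·1.046e+04 = 1.769e+05 Pa.
ΔP = 1.769e+05 Pa = 176.9 kPa.

ΔP ≈ 176.9 kPa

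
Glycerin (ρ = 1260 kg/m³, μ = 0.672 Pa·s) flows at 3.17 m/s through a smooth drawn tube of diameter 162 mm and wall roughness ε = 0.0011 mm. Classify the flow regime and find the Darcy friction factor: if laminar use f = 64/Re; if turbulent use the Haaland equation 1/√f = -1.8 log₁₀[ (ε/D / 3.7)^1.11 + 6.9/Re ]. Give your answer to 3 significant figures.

Re = ρVD/μ = 1260·3.17·0.162/0.672 = 962.9.
Re < 2300 → laminar, so f = 64/Re = 0.06647 (roughness is irrelevant in laminar flow).

f ≈ 0.0665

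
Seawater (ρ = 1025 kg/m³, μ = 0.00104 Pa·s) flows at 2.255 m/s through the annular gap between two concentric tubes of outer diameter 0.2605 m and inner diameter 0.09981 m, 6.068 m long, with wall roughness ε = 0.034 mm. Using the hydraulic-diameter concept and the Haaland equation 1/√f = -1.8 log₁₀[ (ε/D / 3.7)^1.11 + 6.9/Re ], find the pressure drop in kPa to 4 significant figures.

Hydraulic diameter D_h = 4A/P = D_o - D_i = 0.2605 - 0.09981 = 0.1607 m.
Re = ρVD_h/μ = 1025·2.255·0.1607/0.00104 = 3.571e+05.
ε/D_h = 3.4e-05/0.1607 = 0.000212; Haaland gives 1/√f = -1.8 log₁₀[1.95e-05+1.93e-05] = 7.939, so f = 0.01587.
ΔP = f(L/D_h)(ρV²/2) = 0.01587·6.068/0.1607·2606 = 1561 Pa.
ΔP = 1.561 kPa.

ΔP ≈ 1.561 kPa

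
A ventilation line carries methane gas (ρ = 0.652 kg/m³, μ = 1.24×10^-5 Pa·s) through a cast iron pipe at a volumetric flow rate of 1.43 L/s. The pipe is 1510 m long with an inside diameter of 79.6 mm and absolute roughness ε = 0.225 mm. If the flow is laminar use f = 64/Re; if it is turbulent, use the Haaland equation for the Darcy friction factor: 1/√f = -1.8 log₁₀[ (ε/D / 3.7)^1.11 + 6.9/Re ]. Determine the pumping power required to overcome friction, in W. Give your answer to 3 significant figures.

Q = 1.43 L/s = 1.43/1000 = 0.00143 m³/s.
Cross-sectional area A = πD²/4 = π(0.0796)²/4 = 0.004976 m²; mean velocity V = Q/A = 0.00143/0.004976 = 0.2874 m/s.
Reynolds number Re = ρVD/μ = 0.652 · 0.2874 · 0.0796 / 1.24e-05 = 1203.
Re < 2300 → laminar flow, so f = 64/Re = 64/1203 = 0.05321 (the turbulent correlation is not needed).
Darcy-Weisbach: ΔP = f(L/D)(ρV²/2) = 0.05321·(1510/0.0796)·(0.652·0.2874²/2) = 0.05321·1.897e+04·0.02692 = 27.17 Pa.
Pumping power P = QΔP = 0.00143·27.17 = 0.03886 W = 0.0389 W.

P ≈ 0.0389 W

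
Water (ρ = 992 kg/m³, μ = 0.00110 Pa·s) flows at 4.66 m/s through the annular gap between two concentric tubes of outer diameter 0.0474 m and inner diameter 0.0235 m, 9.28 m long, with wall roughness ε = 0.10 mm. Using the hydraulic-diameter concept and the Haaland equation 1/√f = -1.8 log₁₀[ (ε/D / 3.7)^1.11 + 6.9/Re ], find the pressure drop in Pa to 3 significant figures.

ΔP ≈ 125000 Pa

Hydraulic diameter D_h = 4A/P = D_o - D_i = 0.0474 - 0.0235 = 0.0239 m.
Re = ρVD_h/μ = 992·4.66·0.0239/0.0011 = 1.004e+05.
ε/D_h = 0.0001/0.0239 = 0.00418; Haaland gives 1/√f = -1.8 log₁₀[0.000536+6.87e-05] = 5.793, so f = 0.0298.
ΔP = f(L/D_h)(ρV²/2) = 0.0298·9.28/0.0239·1.077e+04 = 1.246e+05 Pa.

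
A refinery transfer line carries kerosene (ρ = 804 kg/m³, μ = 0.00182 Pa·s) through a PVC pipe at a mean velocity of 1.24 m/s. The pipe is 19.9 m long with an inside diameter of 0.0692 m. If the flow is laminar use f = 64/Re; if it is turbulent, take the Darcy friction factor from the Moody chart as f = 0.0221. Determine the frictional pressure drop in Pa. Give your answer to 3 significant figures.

Reynolds number Re = ρVD/μ = 804 · 1.24 · 0.0692 / 0.00182 = 3.791e+04.
Re > 4000 → turbulent; use the Moody-chart value f = 0.0221.
Darcy-Weisbach: ΔP = f(L/D)(ρV²/2) = 0.0221·(19.9/0.0692)·(804·1.24²/2) = 0.0221·287.6·618.1 = 3928 Pa.

ΔP ≈ 3930 Pa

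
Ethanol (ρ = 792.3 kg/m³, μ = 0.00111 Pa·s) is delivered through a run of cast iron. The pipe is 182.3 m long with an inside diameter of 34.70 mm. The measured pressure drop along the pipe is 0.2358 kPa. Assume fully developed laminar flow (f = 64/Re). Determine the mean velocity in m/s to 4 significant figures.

For laminar flow, f = 64/Re with Re = ρVD/μ, so Darcy-Weisbach reduces to ΔP = 32μLV/D². Solving for V: V = ΔP·D²/(32μL) = 235.8·(0.0347)²/(32·0.00111·182.3) = 0.04385 m/s.
Check: Re = ρVD/μ = 792.3·0.04385·0.0347/0.00111 = 1086 < 2300, so the laminar assumption holds.

V ≈ 0.04385 m/s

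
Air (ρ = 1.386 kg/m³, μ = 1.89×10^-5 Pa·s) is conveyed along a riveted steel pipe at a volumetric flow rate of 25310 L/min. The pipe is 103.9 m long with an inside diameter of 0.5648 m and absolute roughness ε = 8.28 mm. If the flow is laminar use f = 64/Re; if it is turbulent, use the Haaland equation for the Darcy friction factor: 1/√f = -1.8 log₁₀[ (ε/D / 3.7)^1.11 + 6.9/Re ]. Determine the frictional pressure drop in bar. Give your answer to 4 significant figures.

Q = 25310 L/min = 25310/60000 = 0.4218 m³/s.
Cross-sectional area A = πD²/4 = π(0.5648)²/4 = 0.2505 m²; mean velocity V = Q/A = 0.4218/0.2505 = 1.684 m/s.
Reynolds number Re = ρVD/μ = 1.386 · 1.684 · 0.5648 / 1.89e-05 = 6.974e+04.
Re > 4000 → turbulent. Relative roughness ε/D = 0.00828/0.5648 = 0.0147. Haaland: 1/√f = -1.8 log₁₀[(0.0147/3.7)^1.11 + 6.9/6.974e+04] = -1.8 log₁₀[0.00216 + 9.89e-05] = 4.764, so f = 0.04406.
Darcy-Weisbach: ΔP = f(L/D)(ρV²/2) = 0.04406·(103.9/0.5648)·(1.386·1.684²/2) = 0.04406·184·1.965 = 15.92 Pa.
ΔP = 15.92 Pa = 1.592×10^-4 bar.

ΔP ≈ 1.592×10^-4 bar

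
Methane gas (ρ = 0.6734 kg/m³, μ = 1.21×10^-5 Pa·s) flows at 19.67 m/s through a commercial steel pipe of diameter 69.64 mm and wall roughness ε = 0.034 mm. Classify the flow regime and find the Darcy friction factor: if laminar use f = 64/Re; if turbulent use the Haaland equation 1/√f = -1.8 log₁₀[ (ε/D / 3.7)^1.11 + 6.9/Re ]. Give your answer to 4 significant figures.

Re = ρVD/μ = 0.6734·19.67·0.06964/1.21e-05 = 7.623e+04.
Re > 4000 → turbulent. ε/D = 3.4e-05/0.06964 = 0.000488; Haaland: 1/√f = -1.8 log₁₀[4.94e-05 + 9.05e-05] = 6.938, so f = 0.02078.

f ≈ 0.02078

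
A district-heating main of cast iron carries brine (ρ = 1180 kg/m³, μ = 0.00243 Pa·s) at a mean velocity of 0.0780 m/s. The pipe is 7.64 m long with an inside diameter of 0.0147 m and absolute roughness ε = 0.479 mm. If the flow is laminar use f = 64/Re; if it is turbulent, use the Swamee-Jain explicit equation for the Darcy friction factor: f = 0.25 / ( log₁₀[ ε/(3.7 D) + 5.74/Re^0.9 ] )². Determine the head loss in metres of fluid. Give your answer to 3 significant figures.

Reynolds number Re = ρVD/μ = 1180 · 0.078 · 0.0147 / 0.00243 = 556.8.
Re < 2300 → laminar flow, so f = 64/Re = 64/556.8 = 0.1149 (the turbulent correlation is not needed).
Darcy-Weisbach: ΔP = f(L/D)(ρV²/2) = 0.1149·(7.64/0.0147)·(1180·0.078²/2) = 0.1149·519.7·3.59 = 214.4 Pa.
Head loss h_f = ΔP/(ρg) = 214.4/(1180·9.81) = 0.0185 m.

h_f ≈ 0.0185 m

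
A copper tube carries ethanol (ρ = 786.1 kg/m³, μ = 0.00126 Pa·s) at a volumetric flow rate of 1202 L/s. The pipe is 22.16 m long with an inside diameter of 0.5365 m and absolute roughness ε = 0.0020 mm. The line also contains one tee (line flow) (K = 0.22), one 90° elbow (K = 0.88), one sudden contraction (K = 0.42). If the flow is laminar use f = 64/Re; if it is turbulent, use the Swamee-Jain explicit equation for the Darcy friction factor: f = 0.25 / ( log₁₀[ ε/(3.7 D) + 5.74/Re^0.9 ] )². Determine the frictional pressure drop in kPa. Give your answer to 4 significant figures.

ΔP ≈ 21.80 kPa

Q = 1202 L/s = 1202/1000 = 1.202 m³/s.
Cross-sectional area A = πD²/4 = π(0.5365)²/4 = 0.2261 m²; mean velocity V = Q/A = 1.202/0.2261 = 5.317 m/s.
Reynolds number Re = ρVD/μ = 786.1 · 5.317 · 0.5365 / 0.00126 = 1.78e+06.
Re > 4000 → turbulent. Relative roughness ε/D = 2e-06/0.5365 = 3.73e-06. Swamee-Jain: f = 0.25/(log₁₀[3.73e-06/3.7 + 5.74/1.78e+06^0.9])² = 0.25/(log₁₀[1.01e-06 + 1.36e-05])² = 0.25/(-4.835)² = 0.01069.
Total minor-loss coefficient ΣK = 1·0.22 + 1·0.88 + 1·0.42 = 1.52.
ΔP = [f·L/D + ΣK]·(ρV²/2) = [0.01069·22.16/0.5365 + 1.52]·(786.1·5.317²/2) = [0.4417 + 1.52]·1.111e+04 = 2.18e+04 Pa.
ΔP = 2.18e+04 Pa = 21.80 kPa.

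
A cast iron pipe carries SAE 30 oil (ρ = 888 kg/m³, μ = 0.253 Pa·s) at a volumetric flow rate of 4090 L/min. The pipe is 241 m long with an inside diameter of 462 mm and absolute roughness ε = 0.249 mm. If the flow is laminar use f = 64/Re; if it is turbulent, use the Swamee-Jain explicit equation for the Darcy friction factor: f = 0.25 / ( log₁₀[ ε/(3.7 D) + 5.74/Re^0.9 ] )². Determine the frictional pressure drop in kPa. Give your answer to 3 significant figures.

Q = 4090 L/min = 4090/60000 = 0.06817 m³/s.
Cross-sectional area A = πD²/4 = π(0.462)²/4 = 0.1676 m²; mean velocity V = Q/A = 0.06817/0.1676 = 0.4066 m/s.
Reynolds number Re = ρVD/μ = 888 · 0.4066 · 0.462 / 0.253 = 659.4.
Re < 2300 → laminar flow, so f = 64/Re = 64/659.4 = 0.09706 (the turbulent correlation is not needed).
Darcy-Weisbach: ΔP = f(L/D)(ρV²/2) = 0.09706·(241/0.462)·(888·0.4066²/2) = 0.09706·521.6·73.41 = 3717 Pa.
ΔP = 3717 Pa = 3.72 kPa.

ΔP ≈ 3.72 kPa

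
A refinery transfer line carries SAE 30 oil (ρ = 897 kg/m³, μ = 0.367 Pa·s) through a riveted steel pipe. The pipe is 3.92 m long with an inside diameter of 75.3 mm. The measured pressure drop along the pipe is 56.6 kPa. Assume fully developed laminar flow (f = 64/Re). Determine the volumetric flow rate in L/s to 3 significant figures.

Q ≈ 31.0 L/s

For laminar flow, f = 64/Re with Re = ρVD/μ, so Darcy-Weisbach reduces to ΔP = 32μLV/D². Solving for V: V = ΔP·D²/(32μL) = 5.66e+04·(0.0753)²/(32·0.367·3.92) = 6.971 m/s.
Check: Re = ρVD/μ = 897·6.971·0.0753/0.367 = 1283 < 2300, so the laminar assumption holds.
Q = V·A = 6.971·(π/4·0.0753²) = 0.03104 m³/s = 31.0 L/s.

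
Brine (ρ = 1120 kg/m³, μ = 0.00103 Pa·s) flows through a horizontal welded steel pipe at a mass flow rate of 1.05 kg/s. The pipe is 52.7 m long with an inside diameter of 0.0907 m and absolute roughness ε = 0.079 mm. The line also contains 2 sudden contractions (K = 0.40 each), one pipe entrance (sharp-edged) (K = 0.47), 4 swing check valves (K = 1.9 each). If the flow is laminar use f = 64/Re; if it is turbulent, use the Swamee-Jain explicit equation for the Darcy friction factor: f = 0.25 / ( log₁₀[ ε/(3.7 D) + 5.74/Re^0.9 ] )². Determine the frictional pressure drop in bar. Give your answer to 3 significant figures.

A = πD²/4 = π(0.0907)²/4 = 0.006461 m²; mean velocity V = ṁ/(ρA) = 1.05/(1120 · 0.006461) = 0.1451 m/s.
Reynolds number Re = ρVD/μ = 1120 · 0.1451 · 0.0907 / 0.00103 = 1.431e+04.
Re > 4000 → turbulent. Relative roughness ε/D = 7.9e-05/0.0907 = 0.000871. Swamee-Jain: f = 0.25/(log₁₀[0.000871/3.7 + 5.74/1.431e+04^0.9])² = 0.25/(log₁₀[0.000235 + 0.00104])² = 0.25/(-2.893)² = 0.02987.
Total minor-loss coefficient ΣK = 2·0.4 + 1·0.47 + 4·1.9 = 8.87.
ΔP = [f·L/D + ΣK]·(ρV²/2) = [0.02987·52.7/0.0907 + 8.87]·(1120·0.1451²/2) = [17.36 + 8.87]·11.79 = 309.2 Pa.
ΔP = 309.2 Pa = 0.00309 bar.

ΔP ≈ 0.00309 bar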